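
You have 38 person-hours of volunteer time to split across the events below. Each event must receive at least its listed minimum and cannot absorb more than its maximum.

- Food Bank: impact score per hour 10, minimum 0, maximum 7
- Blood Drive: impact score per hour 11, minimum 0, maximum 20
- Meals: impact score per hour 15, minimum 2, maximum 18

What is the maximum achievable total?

Meeting every minimum uses 0+0+2 = 2 person-hours, leaving 36.
Highest impact score per hour first: Meals 15 > Blood Drive 11 > Food Bank 10.
Meals takes 16 more to reach its cap of 18 — 20 left.
Give Blood Drive 20 more to hit its cap of 20 — 0 left.
Total = 11×20 + 15×18 = 490.

490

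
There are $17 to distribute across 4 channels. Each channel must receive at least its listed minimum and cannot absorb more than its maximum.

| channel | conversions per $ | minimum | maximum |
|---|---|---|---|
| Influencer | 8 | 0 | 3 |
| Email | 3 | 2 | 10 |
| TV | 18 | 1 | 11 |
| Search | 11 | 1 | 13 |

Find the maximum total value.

Meeting every minimum uses 0+2+1+1 = 4 $, leaving 13.
Rank by conversions per $: TV 18 > Search 11 > Influencer 8 > Email 3.
TV: +10 to 11 (cap) ; 3 left.
Only 3 left; Search takes them to reach 4.
Total = 3×2 + 18×11 + 11×4 = 248.

248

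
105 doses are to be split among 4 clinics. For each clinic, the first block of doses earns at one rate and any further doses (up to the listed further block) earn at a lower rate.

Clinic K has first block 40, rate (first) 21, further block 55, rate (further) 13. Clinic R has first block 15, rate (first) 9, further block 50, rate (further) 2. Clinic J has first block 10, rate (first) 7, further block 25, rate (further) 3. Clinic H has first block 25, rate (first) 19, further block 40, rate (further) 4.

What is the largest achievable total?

1835

Order all 8 blocks by rate: Clinic K/first 21 > Clinic H/first 19 > Clinic K/second 13 > Clinic R/first 9 > Clinic J/first 7 > Clinic H/second 4 > Clinic J/second 3 > Clinic R/second 2.
Fill Clinic K first block (40 at 21) ; 65 left.
Clinic H first at 19: fill all 25 ; 40 left.
Clinic K second at 13: only 40 left, fill 40.
Total = 21×40 + 19×25 + 13×40 = 1835.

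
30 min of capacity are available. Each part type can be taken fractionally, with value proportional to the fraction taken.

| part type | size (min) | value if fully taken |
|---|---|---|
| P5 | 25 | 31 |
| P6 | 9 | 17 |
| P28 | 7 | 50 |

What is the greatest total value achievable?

84.36

Sort by value density: P28 50/7≈7.14, P6 17/9≈1.89, P5 31/25≈1.24.
All 7 min of P28 fit (value 50) → 23 remain.
All 9 min of P6 fit (value 17) → 14 remain.
14 min left: a 14/25 share of P5 gives 31×14/25 = 17.36.
Total value = 84.36.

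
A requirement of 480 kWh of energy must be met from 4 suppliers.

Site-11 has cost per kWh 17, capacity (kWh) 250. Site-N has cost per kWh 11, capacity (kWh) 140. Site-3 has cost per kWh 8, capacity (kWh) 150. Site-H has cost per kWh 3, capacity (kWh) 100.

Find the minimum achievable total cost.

Cheapest first:
Site-H at 3: take all 100 kWh ; 380 still needed.
Site-3 (8): use full 150 ; 230 kWh to go.
Take 140 from Site-N at 11 ; need 90 more.
Site-11 (17): take the remaining 90 ; done.
Cost = 100×3 + 150×8 + 140×11 + 90×17 = 4570.

4570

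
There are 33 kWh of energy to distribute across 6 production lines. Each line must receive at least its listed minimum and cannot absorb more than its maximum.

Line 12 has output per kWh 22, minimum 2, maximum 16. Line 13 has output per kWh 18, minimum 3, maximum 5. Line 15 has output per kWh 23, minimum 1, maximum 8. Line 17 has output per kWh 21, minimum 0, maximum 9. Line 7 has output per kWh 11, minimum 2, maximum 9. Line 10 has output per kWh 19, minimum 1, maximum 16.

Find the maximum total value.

Meeting every minimum uses 2+3+1+0+2+1 = 9 kWh, leaving 24.
Order the production lines by output per kWh: Line 15 23 > Line 12 22 > Line 17 21 > Line 10 19 > Line 13 18 > Line 7 11.
Line 15: +7 to 8 (cap) ; 17 left.
Line 12 takes 14 more to reach its cap of 16 ; 3 left.
Line 17: +3 (room for 9) → 3. Pool exhausted.
Total = 22×16 + 18×3 + 23×8 + 21×3 + 11×2 + 19×1 = 694.

694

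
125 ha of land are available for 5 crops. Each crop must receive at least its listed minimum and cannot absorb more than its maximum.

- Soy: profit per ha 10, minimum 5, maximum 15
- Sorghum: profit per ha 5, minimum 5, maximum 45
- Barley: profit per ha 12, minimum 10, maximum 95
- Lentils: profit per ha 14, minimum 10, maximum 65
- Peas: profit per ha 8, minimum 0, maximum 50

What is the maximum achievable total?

Meeting every minimum uses 5+5+10+10+0 = 30 ha, leaving 95.
Highest profit per ha first: Lentils 14 > Barley 12 > Soy 10 > Peas 8 > Sorghum 5.
Give Lentils 55 more to hit its cap of 65 — 40 left.
Barley has room for 85 more but only 40 remain, so it gets 50.
Total = 10×5 + 5×5 + 12×50 + 14×65 = 1585.

1585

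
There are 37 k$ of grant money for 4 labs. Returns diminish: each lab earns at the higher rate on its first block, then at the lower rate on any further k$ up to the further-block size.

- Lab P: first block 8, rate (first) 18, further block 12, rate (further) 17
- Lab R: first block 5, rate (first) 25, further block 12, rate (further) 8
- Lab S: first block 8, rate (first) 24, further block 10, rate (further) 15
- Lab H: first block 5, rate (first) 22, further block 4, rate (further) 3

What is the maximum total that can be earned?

758

Treat each block as its own option and order by rate: Lab R/T1 25 > Lab S/T1 24 > Lab H/T1 22 > Lab P/T1 18 > Lab P/T2 17 > Lab S/T2 15 > Lab R/T2 8 > Lab H/T2 3.
Lab R/T1 (25): +5 → 32 left.
Fill Lab S T1 block (8 at 24) → 24 left.
Lab H/T1 (22): +5 → 19 left.
Fill Lab P T1 block (8 at 18) → 11 left.
Lab P T2 at 17: only 11 left, fill 11.
Total = 25×5 + 24×8 + 22×5 + 18×8 + 17×11 = 758.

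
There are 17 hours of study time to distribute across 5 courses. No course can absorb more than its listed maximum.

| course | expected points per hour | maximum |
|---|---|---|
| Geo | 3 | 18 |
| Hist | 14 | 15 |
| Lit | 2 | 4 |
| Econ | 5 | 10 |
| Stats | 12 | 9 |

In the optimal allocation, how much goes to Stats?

Order the courses by expected points per hour: Hist 14 > Stats 12 > Econ 5 > Geo 3 > Lit 2.
Hist: +15 to 15 (cap) — 2 left.
Only 2 left; Stats takes them to reach 2.

2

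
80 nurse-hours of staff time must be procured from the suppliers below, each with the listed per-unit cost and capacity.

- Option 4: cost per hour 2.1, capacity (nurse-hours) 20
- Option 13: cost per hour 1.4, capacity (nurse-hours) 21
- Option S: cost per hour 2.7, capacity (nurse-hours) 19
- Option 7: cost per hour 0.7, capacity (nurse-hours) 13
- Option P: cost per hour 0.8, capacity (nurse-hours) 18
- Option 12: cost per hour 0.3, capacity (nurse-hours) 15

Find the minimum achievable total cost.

Fill from the cheapest supplier first.
Take 15 from Option 12 at 0.3 — need 65 more.
Option 7 (0.7): use full 13 — 52 nurse-hours to go.
Take 18 from Option P at 0.8 — need 34 more.
Take 21 from Option 13 at 1.4 — need 13 more.
Option 4 at 2.1: take 13 of its 20 — requirement met.
Option S: unused.
Cost = 15×0.3 + 13×0.7 + 18×0.8 + 21×1.4 + 13×2.1 = 84.7.

84.7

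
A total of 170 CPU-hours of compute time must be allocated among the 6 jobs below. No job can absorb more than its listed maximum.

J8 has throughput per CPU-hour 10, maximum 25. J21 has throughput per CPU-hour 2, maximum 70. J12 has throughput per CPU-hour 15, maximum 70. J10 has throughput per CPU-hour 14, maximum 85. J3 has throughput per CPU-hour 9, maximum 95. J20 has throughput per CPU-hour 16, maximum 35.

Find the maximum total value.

2520

Order the jobs by throughput per CPU-hour: J20 16 > J12 15 > J10 14 > J8 10 > J3 9 > J21 2.
J20: +35 to 35 (cap) — 135 left.
J12: +70 to 70 (cap) — 65 left.
J10: +65 (room for 85) → 65. Pool exhausted.
Total = 15×70 + 14×65 + 16×35 = 2520.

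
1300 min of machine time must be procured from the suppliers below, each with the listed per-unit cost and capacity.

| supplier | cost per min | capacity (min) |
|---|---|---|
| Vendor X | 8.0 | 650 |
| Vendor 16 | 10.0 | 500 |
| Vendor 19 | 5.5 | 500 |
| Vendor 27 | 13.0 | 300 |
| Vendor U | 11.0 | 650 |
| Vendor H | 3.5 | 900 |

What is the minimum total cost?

5350

Cheapest first:
Vendor H at 3.5: take all 900 min → 400 still needed.
Vendor 19 at 5.5: take 400 of its 500 → requirement met.
Vendor X, Vendor 16, Vendor U, Vendor 27: unused.
Cost = 900×3.5 + 400×5.5 = 5350.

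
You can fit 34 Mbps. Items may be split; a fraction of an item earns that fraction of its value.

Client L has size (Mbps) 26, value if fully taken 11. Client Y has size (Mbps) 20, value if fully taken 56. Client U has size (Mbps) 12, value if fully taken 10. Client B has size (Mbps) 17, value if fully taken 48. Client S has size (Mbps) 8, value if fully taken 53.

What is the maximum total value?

126.2

Sort by value density: Client S 53/8≈6.62, Client B 48/17≈2.82, Client Y 56/20≈2.8, Client U 10/12≈0.833, Client L 11/26≈0.423.
Client S: take in full, 8 Mbps for value 53 → 26 left.
Take all of Client B (17 Mbps, value 48) → 9 Mbps left.
9 Mbps left: a 9/20 share of Client Y gives 56×9/20 = 25.2.
Total value = 126.2.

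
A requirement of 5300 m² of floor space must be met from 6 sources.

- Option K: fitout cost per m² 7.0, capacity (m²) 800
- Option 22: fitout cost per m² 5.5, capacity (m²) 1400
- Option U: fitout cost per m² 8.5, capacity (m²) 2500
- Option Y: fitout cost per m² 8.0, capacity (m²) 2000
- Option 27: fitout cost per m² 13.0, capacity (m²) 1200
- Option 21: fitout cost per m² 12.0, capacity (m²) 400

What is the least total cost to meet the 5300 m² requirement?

Fill from the cheapest source first.
Take 1400 from Option 22 at 5.5 → need 3900 more.
Option K (7.0): use full 800 → 3100 m² to go.
Take 2000 from Option Y at 8.0 → need 1100 more.
Take 1100 from Option U at 8.5 to finish.
Option 21, Option 27: unused.
Cost = 1400×5.5 + 800×7.0 + 2000×8.0 + 1100×8.5 = 38650.

38650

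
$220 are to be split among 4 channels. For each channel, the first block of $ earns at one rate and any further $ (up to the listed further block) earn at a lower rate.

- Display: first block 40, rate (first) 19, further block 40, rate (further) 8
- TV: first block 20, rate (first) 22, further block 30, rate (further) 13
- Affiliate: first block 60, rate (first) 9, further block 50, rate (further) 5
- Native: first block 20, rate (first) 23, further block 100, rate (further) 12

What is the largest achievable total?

3340

Rank every tier by rate: Native/tier1 23 > TV/tier1 22 > Display/tier1 19 > TV/tier2 13 > Native/tier2 12 > Affiliate/tier1 9 > Display/tier2 8 > Affiliate/tier2 5.
Fill Native tier1 block (20 at 23) ; 200 left.
TV tier1 at 22: fill all 20 ; 180 left.
Fill Display tier1 block (40 at 19) ; 140 left.
Fill TV tier2 block (30 at 13) ; 110 left.
Fill Native tier2 block (100 at 12) ; 10 left.
10 remain; put them into Affiliate tier1 at 9.
Total = 23×20 + 22×20 + 19×40 + 13×30 + 12×100 + 9×10 = 3340.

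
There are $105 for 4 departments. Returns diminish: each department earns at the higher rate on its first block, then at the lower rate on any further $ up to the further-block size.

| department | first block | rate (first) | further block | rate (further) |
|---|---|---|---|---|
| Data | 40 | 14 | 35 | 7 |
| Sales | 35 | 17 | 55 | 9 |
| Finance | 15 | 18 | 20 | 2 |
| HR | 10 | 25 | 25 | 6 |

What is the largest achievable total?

Rank every tier by rate: HR/first 25 > Finance/first 18 > Sales/first 17 > Data/first 14 > Sales/second 9 > Data/second 7 > HR/second 6 > Finance/second 2.
HR first at 25: fill all 10 → 95 left.
Finance/first (18): +15 → 80 left.
Sales/first (17): +35 → 45 left.
Data/first (14): +40 → 5 left.
Sales second at 9: only 5 left, fill 5.
Total = 25×10 + 18×15 + 17×35 + 14×40 + 9×5 = 1720.

1720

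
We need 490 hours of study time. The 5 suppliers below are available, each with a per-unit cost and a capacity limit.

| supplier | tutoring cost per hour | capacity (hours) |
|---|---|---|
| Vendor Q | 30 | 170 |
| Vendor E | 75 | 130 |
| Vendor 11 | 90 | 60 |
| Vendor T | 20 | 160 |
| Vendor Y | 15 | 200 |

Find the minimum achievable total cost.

Use suppliers in increasing cost order.
Take 200 from Vendor Y at 15 — need 290 more.
Take 160 from Vendor T at 20 — need 130 more.
Vendor Q at 30: take 130 of its 170 — requirement met.
Vendor E, Vendor 11: unused.
Cost = 200×15 + 160×20 + 130×30 = 10100.

10100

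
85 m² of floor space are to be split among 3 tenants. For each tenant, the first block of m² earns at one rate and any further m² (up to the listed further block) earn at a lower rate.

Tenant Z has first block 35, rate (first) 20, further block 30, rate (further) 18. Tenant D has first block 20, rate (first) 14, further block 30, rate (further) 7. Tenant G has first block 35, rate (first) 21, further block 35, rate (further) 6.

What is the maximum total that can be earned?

Order all 6 blocks by rate: Tenant G/first 21 > Tenant Z/first 20 > Tenant Z/second 18 > Tenant D/first 14 > Tenant D/second 7 > Tenant G/second 6.
Fill Tenant G first block (35 at 21) → 50 left.
Tenant Z/first (20): +35 → 15 left.
15 remain; put them into Tenant Z second at 18.
Total = 21×35 + 20×35 + 18×15 = 1705.

1705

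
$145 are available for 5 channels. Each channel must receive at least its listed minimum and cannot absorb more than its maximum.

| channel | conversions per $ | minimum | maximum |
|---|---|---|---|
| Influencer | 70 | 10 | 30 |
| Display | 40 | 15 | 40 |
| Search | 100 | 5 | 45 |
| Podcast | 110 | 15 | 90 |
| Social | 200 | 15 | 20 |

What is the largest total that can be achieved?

Meeting every minimum uses 10+15+5+15+15 = 60 $, leaving 85.
Highest conversions per $ first: Social 200 > Podcast 110 > Search 100 > Influencer 70 > Display 40.
Social: +5 to 20 (cap) ; 80 left.
Podcast: +75 to 90 (cap) ; 5 left.
Only 5 left; Search takes them to reach 10.
Total = 70×10 + 40×15 + 100×10 + 110×90 + 200×20 = 16200.

16200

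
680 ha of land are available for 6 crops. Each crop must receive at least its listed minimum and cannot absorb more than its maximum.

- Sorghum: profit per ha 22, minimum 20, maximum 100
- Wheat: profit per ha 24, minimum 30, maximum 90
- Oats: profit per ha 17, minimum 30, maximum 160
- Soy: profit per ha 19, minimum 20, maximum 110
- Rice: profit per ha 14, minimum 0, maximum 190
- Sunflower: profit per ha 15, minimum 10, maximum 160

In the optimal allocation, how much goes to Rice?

60

Meeting every minimum uses 20+30+30+20+0+10 = 110 ha, leaving 570.
Rank by profit per ha: Wheat 24 > Sorghum 22 > Soy 19 > Oats 17 > Sunflower 15 > Rice 14.
Wheat: +60 to 90 (cap) — 510 left.
Sorghum takes 80 more to reach its cap of 100 — 430 left.
Soy takes 90 more to reach its cap of 110 — 340 left.
Oats: +130 to 160 (cap) — 210 left.
Sunflower: +150 to 160 (cap) — 60 left.
Rice has room for 190 more but only 60 remain, so it gets 60.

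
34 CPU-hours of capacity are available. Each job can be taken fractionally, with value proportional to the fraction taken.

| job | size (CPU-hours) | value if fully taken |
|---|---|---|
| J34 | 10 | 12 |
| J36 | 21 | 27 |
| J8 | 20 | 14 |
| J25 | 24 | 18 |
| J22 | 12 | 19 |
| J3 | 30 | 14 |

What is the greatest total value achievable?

47.2

Rank by value-to-size ratio: J22 19/12≈1.58, J36 27/21≈1.29, J34 12/10≈1.2, J25 18/24≈0.75, J8 14/20≈0.7, J3 14/30≈0.467.
Take all of J22 (12 CPU-hours, value 19) ; 22 CPU-hours left.
All 21 CPU-hours of J36 fit (value 27) ; 1 remain.
Fill the last 1 CPU-hours with part of J34: 1/10 of it earns 1.2.
Total value = 47.2.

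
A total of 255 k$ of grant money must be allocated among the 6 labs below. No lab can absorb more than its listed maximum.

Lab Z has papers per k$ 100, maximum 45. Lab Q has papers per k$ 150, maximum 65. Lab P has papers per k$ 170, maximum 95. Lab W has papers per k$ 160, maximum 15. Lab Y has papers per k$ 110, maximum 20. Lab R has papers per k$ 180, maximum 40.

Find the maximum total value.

Rank by papers per k$: Lab R 180 > Lab P 170 > Lab W 160 > Lab Q 150 > Lab Y 110 > Lab Z 100.
Give Lab R 40 to hit its cap of 40 → 215 left.
Give Lab P 95 to hit its cap of 95 → 120 left.
Lab W: +15 to 15 (cap) → 105 left.
Give Lab Q 65 to hit its cap of 65 → 40 left.
Give Lab Y 20 to hit its cap of 20 → 20 left.
Lab Z has room for 45 but only 20 remain, so it gets 20.
Total = 100×20 + 150×65 + 170×95 + 160×15 + 110×20 + 180×40 = 39700.

39700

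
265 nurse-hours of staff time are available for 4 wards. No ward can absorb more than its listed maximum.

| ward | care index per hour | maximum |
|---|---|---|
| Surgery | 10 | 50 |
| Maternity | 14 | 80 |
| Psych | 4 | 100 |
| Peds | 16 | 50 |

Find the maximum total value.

2760

Order the wards by care index per hour: Peds 16 > Maternity 14 > Surgery 10 > Psych 4.
Peds: +50 to 50 (cap) → 215 left.
Give Maternity 80 to hit its cap of 80 → 135 left.
Surgery: +50 to 50 (cap) → 85 left.
Only 85 left; Psych takes them to reach 85.
Total = 10×50 + 14×80 + 4×85 + 16×50 = 2760.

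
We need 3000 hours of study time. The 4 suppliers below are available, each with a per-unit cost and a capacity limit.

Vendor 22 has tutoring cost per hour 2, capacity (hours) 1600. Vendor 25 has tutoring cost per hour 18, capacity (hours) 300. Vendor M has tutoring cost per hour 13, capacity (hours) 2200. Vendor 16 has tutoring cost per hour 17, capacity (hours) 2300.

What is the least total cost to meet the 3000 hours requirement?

Cheapest first:
Vendor 22 (2): use full 1600 — 1400 hours to go.
Take 1400 from Vendor M at 13 to finish.
Vendor 16, Vendor 25: unused.
Cost = 1600×2 + 1400×13 = 21400.

21400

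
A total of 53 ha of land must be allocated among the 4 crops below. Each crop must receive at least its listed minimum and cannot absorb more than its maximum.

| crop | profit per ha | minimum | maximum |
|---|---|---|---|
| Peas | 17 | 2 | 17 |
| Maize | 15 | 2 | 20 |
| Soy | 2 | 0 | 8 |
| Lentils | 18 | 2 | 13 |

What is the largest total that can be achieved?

829

Meeting every minimum uses 2+2+0+2 = 6 ha, leaving 47.
Order the crops by profit per ha: Lentils 18 > Peas 17 > Maize 15 > Soy 2.
Lentils: +11 to 13 (cap) — 36 left.
Peas takes 15 more to reach its cap of 17 — 21 left.
Give Maize 18 more to hit its cap of 20 — 3 left.
Only 3 left; Soy takes them to reach 3.
Total = 17×17 + 15×20 + 2×3 + 18×13 = 829.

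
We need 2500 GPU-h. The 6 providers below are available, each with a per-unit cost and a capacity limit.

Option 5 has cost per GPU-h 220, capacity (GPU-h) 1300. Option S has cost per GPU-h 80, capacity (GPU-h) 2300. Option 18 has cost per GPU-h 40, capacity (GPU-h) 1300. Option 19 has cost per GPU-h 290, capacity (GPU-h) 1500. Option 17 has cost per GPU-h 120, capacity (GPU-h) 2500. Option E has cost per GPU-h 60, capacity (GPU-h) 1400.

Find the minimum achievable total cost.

124000

Fill from the cheapest provider first.
Option 18 (40): use full 1300 — 1200 GPU-h to go.
Option E (60): take the remaining 1200 — done.
Option S, Option 17, Option 5, Option 19: unused.
Cost = 1300×40 + 1200×60 = 124000.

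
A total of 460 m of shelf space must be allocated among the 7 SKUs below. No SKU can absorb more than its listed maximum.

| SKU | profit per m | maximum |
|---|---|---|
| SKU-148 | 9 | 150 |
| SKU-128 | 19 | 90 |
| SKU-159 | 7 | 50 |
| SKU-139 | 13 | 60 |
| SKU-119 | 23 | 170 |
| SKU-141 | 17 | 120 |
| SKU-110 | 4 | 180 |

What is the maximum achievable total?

8620

Order the SKUs by profit per m: SKU-119 23 > SKU-128 19 > SKU-141 17 > SKU-139 13 > SKU-148 9 > SKU-159 7 > SKU-110 4.
Give SKU-119 170 to hit its cap of 170 → 290 left.
Give SKU-128 90 to hit its cap of 90 → 200 left.
SKU-141: +120 to 120 (cap) → 80 left.
SKU-139 takes 60 to reach its cap of 60 → 20 left.
SKU-148 has room for 150 but only 20 remain, so it gets 20.
Total = 9×20 + 19×90 + 13×60 + 23×170 + 17×120 = 8620.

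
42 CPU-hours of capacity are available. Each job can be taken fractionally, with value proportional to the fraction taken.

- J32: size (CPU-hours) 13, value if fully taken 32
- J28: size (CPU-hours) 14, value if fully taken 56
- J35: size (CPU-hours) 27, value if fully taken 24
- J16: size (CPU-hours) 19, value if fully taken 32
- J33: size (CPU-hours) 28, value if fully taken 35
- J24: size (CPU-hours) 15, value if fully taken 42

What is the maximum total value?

Sort by value density: J28 56/14≈4, J24 42/15≈2.8, J32 32/13≈2.46, J16 32/19≈1.68, J33 35/28≈1.25, J35 24/27≈0.889.
J28: take in full, 14 CPU-hours for value 56 — 28 left.
Take all of J24 (15 CPU-hours, value 42) — 13 CPU-hours left.
J32: take in full, 13 CPU-hours for value 32 — 0 left.
Total value = 130.

130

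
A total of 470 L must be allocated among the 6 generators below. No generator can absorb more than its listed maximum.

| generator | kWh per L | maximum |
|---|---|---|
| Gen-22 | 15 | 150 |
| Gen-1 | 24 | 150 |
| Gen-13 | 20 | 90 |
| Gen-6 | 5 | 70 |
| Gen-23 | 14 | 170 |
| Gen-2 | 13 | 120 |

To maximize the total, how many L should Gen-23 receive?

80

Order the generators by kWh per L: Gen-1 24 > Gen-13 20 > Gen-22 15 > Gen-23 14 > Gen-2 13 > Gen-6 5.
Give Gen-1 150 to hit its cap of 150 ; 320 left.
Give Gen-13 90 to hit its cap of 90 ; 230 left.
Give Gen-22 150 to hit its cap of 150 ; 80 left.
Gen-23: +80 (room for 170) → 80. Pool exhausted.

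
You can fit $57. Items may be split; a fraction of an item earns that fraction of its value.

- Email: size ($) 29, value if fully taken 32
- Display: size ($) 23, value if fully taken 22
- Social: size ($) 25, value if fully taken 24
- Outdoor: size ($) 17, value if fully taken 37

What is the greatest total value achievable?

79.56

Sort by value density: Outdoor 37/17≈2.18, Email 32/29≈1.1, Social 24/25≈0.96, Display 22/23≈0.957.
All 17 $ of Outdoor fit (value 37) → 40 remain.
All 29 $ of Email fit (value 32) → 11 remain.
11 $ left: a 11/25 share of Social gives 24×11/25 = 10.56.
Total value = 79.56.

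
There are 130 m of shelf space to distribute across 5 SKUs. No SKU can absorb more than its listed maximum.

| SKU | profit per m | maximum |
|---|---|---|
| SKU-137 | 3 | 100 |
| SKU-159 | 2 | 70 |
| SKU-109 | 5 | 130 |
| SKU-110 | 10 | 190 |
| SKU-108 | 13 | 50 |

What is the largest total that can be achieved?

Highest profit per m first: SKU-108 13 > SKU-110 10 > SKU-109 5 > SKU-137 3 > SKU-159 2.
Give SKU-108 50 to hit its cap of 50 → 80 left.
SKU-110: +80 (room for 190) → 80. Pool exhausted.
Total = 10×80 + 13×50 = 1450.

1450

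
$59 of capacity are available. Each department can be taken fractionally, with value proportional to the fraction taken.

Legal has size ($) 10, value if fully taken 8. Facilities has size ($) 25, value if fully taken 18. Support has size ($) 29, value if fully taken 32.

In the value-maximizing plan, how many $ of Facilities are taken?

20

Sort by value density: Support 32/29≈1.1, Legal 8/10≈0.8, Facilities 18/25≈0.72.
Take all of Support (29 $, value 32) → 30 $ left.
Legal: take in full, 10 $ for value 8 → 20 left.
20 $ left: a 20/25 share of Facilities gives 18×20/25 = 14.4.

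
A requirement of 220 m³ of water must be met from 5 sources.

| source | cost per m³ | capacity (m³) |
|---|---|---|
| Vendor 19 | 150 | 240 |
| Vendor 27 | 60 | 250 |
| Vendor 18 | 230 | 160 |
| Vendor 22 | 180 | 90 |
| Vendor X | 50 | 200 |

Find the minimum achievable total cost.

11200

Fill from the cheapest source first.
Vendor X (50): use full 200 ; 20 m³ to go.
Vendor 27 (60): take the remaining 20 ; done.
Vendor 19, Vendor 22, Vendor 18: unused.
Cost = 200×50 + 20×60 = 11200.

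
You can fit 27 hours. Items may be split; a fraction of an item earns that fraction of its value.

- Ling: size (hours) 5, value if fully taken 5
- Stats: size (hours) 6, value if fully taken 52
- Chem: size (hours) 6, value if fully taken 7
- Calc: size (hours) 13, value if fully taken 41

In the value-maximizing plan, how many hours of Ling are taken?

Sort by value density: Stats 52/6≈8.67, Calc 41/13≈3.15, Chem 7/6≈1.17, Ling 5/5≈1.
Take all of Stats (6 hours, value 52) ; 21 hours left.
Calc: take in full, 13 hours for value 41 ; 8 left.
All 6 hours of Chem fit (value 7) ; 2 remain.
Only 2 hours remain; take 2/5 of Ling for value 5×2/5 = 2.

2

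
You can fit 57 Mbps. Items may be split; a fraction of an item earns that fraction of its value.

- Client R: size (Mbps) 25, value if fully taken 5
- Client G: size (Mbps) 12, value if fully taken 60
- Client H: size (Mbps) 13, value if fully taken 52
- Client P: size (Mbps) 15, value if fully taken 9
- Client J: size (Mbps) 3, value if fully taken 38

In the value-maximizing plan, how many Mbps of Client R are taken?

14

Rank by value-to-size ratio: Client J 38/3≈12.7, Client G 60/12≈5, Client H 52/13≈4, Client P 9/15≈0.6, Client R 5/25≈0.2.
Take all of Client J (3 Mbps, value 38) — 54 Mbps left.
All 12 Mbps of Client G fit (value 60) — 42 remain.
All 13 Mbps of Client H fit (value 52) — 29 remain.
Take all of Client P (15 Mbps, value 9) — 14 Mbps left.
14 Mbps left: a 14/25 share of Client R gives 5×14/25 = 2.8.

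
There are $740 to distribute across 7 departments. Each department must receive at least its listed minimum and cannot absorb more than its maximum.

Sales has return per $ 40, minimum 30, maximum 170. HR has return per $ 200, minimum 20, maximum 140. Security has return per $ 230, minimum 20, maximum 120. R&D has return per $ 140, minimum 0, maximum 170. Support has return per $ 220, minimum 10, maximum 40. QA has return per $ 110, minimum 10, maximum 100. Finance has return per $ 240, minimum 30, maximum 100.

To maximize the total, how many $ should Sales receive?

70

Meeting every minimum uses 30+20+20+0+10+10+30 = 120 $, leaving 620.
Order the departments by return per $: Finance 240 > Security 230 > Support 220 > HR 200 > R&D 140 > QA 110 > Sales 40.
Finance takes 70 more to reach its cap of 100 → 550 left.
Give Security 100 more to hit its cap of 120 → 450 left.
Give Support 30 more to hit its cap of 40 → 420 left.
HR takes 120 more to reach its cap of 140 → 300 left.
R&D takes 170 more to reach its cap of 170 → 130 left.
QA: +90 to 100 (cap) → 40 left.
Only 40 left; Sales takes them to reach 70.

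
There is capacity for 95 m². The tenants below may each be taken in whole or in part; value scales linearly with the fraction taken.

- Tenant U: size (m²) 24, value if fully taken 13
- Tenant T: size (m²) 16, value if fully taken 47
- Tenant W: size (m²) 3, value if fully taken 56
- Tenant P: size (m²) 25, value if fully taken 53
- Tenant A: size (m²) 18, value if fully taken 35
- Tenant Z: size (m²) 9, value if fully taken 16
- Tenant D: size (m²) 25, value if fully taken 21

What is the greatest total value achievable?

227.16

Sort by value density: Tenant W 56/3≈18.7, Tenant T 47/16≈2.94, Tenant P 53/25≈2.12, Tenant A 35/18≈1.94, Tenant Z 16/9≈1.78, Tenant D 21/25≈0.84, Tenant U 13/24≈0.542.
Tenant W: take in full, 3 m² for value 56 → 92 left.
Tenant T: take in full, 16 m² for value 47 → 76 left.
Take all of Tenant P (25 m², value 53) → 51 m² left.
Take all of Tenant A (18 m², value 35) → 33 m² left.
Tenant Z: take in full, 9 m² for value 16 → 24 left.
24 m² left: a 24/25 share of Tenant D gives 21×24/25 = 20.16.
Total value = 227.16.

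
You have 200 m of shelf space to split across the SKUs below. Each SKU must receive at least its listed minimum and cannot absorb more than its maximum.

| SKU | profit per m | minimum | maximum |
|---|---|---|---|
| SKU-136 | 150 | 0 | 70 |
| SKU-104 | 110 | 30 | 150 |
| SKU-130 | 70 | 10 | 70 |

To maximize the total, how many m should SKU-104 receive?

Meeting every minimum uses 0+30+10 = 40 m, leaving 160.
Order the SKUs by profit per m: SKU-136 150 > SKU-104 110 > SKU-130 70.
SKU-136: +70 to 70 (cap) → 90 left.
SKU-104 has room for 120 more but only 90 remain, so it gets 120.

120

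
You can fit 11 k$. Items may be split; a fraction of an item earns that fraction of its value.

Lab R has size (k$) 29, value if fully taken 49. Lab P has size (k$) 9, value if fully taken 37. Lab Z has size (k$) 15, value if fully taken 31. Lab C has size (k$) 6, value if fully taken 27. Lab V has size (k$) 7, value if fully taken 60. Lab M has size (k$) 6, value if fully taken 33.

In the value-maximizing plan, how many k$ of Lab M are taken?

4

Rank by value-to-size ratio: Lab V 60/7≈8.57, Lab M 33/6≈5.5, Lab C 27/6≈4.5, Lab P 37/9≈4.11, Lab Z 31/15≈2.07, Lab R 49/29≈1.69.
Take all of Lab V (7 k$, value 60) ; 4 k$ left.
4 k$ left: a 4/6 share of Lab M gives 33×4/6 = 22.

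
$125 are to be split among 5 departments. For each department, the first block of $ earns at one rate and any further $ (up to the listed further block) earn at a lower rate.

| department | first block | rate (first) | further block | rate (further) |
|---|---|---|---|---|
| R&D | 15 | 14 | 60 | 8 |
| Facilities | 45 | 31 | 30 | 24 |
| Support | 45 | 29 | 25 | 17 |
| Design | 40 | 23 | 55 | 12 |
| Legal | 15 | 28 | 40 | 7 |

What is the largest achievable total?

Treat each block as its own option and order by rate: Facilities/T1 31 > Support/T1 29 > Legal/T1 28 > Facilities/T2 24 > Design/T1 23 > Support/T2 17 > R&D/T1 14 > Design/T2 12 > R&D/T2 8 > Legal/T2 7.
Facilities/T1 (31): +45 → 80 left.
Support/T1 (29): +45 → 35 left.
Fill Legal T1 block (15 at 28) → 20 left.
20 remain; put them into Facilities T2 at 24.
Total = 31×45 + 29×45 + 28×15 + 24×20 = 3600.

3600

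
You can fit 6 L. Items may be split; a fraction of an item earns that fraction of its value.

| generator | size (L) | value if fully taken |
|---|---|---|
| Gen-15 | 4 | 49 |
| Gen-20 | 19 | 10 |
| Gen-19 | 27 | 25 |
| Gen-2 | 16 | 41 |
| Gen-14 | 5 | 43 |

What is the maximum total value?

66.2

Rank by value-to-size ratio: Gen-15 49/4≈12.2, Gen-14 43/5≈8.6, Gen-2 41/16≈2.56, Gen-19 25/27≈0.926, Gen-20 10/19≈0.526.
Gen-15: take in full, 4 L for value 49 → 2 left.
2 L left: a 2/5 share of Gen-14 gives 43×2/5 = 17.2.
Total value = 66.2.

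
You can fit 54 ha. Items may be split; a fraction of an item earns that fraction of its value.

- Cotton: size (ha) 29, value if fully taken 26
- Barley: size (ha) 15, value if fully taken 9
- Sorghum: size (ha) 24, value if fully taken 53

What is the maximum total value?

79.6

Best value per unit of size first: Sorghum 53/24≈2.21, Cotton 26/29≈0.897, Barley 9/15≈0.6.
Take all of Sorghum (24 ha, value 53) → 30 ha left.
Cotton: take in full, 29 ha for value 26 → 1 left.
Fill the last 1 ha with part of Barley: 1/15 of it earns 0.6.
Total value = 79.6.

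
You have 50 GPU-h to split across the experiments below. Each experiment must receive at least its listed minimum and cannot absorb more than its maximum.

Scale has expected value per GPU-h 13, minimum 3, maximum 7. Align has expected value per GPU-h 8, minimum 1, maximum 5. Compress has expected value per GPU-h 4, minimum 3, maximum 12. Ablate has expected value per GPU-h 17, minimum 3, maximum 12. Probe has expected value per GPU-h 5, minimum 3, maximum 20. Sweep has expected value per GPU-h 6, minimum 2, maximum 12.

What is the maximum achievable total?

Meeting every minimum uses 3+1+3+3+3+2 = 15 GPU-h, leaving 35.
Highest expected value per GPU-h first: Ablate 17 > Scale 13 > Align 8 > Sweep 6 > Probe 5 > Compress 4.
Ablate: +9 to 12 (cap) ; 26 left.
Scale takes 4 more to reach its cap of 7 ; 22 left.
Align: +4 to 5 (cap) ; 18 left.
Sweep: +10 to 12 (cap) ; 8 left.
Probe has room for 17 more but only 8 remain, so it gets 11.
Total = 13×7 + 8×5 + 4×3 + 17×12 + 5×11 + 6×12 = 474.

474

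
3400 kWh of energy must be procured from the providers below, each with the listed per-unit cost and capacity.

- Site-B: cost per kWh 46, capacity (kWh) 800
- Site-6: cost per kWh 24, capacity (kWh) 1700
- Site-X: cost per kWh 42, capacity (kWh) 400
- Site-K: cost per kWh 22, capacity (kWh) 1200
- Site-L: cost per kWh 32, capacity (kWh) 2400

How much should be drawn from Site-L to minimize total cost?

Cheapest first:
Site-K at 22: take all 1200 kWh ; 2200 still needed.
Site-6 at 24: take all 1700 kWh ; 500 still needed.
Site-L at 32: take 500 of its 2400 ; requirement met.
Site-X, Site-B: unused.

500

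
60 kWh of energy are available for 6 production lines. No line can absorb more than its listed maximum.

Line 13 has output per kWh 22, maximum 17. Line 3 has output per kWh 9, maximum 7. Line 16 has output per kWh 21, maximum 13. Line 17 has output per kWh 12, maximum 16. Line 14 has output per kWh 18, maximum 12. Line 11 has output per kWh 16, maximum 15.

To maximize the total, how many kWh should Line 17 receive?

3

Order the production lines by output per kWh: Line 13 22 > Line 16 21 > Line 14 18 > Line 11 16 > Line 17 12 > Line 3 9.
Line 13 takes 17 to reach its cap of 17 → 43 left.
Line 16 takes 13 to reach its cap of 13 → 30 left.
Line 14: +12 to 12 (cap) → 18 left.
Line 11: +15 to 15 (cap) → 3 left.
Line 17 has room for 16 but only 3 remain, so it gets 3.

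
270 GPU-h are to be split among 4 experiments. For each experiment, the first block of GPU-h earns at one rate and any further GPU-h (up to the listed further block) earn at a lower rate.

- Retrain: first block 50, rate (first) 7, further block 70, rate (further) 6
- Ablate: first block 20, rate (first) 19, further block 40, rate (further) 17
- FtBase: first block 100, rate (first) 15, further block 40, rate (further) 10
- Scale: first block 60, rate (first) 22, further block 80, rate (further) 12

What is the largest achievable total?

4480

Treat each block as its own option and order by rate: Scale/first 22 > Ablate/first 19 > Ablate/second 17 > FtBase/first 15 > Scale/second 12 > FtBase/second 10 > Retrain/first 7 > Retrain/second 6.
Fill Scale first block (60 at 22) → 210 left.
Fill Ablate first block (20 at 19) → 190 left.
Ablate second at 17: fill all 40 → 150 left.
Fill FtBase first block (100 at 15) → 50 left.
50 remain; put them into Scale second at 12.
Total = 22×60 + 19×20 + 17×40 + 15×100 + 12×50 = 4480.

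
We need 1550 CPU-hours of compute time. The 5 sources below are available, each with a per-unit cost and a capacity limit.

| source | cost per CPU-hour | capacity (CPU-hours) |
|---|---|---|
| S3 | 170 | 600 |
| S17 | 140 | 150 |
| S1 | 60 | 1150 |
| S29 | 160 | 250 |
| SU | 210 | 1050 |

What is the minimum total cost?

130000

Use sources in increasing cost order.
Take 1150 from S1 at 60 — need 400 more.
Take 150 from S17 at 140 — need 250 more.
S29 at 160: take all 250 CPU-hours — 0 still needed.
S3, SU: unused.
Cost = 1150×60 + 150×140 + 250×160 = 130000.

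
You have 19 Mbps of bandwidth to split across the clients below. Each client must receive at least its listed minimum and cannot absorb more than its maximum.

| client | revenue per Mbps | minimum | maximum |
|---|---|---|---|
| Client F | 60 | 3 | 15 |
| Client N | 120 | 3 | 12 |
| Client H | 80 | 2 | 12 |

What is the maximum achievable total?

Meeting every minimum uses 3+3+2 = 8 Mbps, leaving 11.
Rank by revenue per Mbps: Client N 120 > Client H 80 > Client F 60.
Client N takes 9 more to reach its cap of 12 → 2 left.
Client H: +2 (room for 10) → 4. Pool exhausted.
Total = 60×3 + 120×12 + 80×4 = 1940.

1940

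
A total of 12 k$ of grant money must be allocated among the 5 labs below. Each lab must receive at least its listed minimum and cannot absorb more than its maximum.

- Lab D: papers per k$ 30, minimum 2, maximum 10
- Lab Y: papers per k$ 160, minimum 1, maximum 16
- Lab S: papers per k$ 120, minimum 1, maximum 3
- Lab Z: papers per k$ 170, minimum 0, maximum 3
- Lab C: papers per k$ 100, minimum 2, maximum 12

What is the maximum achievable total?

1530

Meeting every minimum uses 2+1+1+0+2 = 6 k$, leaving 6.
Highest papers per k$ first: Lab Z 170 > Lab Y 160 > Lab S 120 > Lab C 100 > Lab D 30.
Lab Z takes 3 more to reach its cap of 3 → 3 left.
Lab Y has room for 15 more but only 3 remain, so it gets 4.
Total = 30×2 + 160×4 + 120×1 + 170×3 + 100×2 = 1530.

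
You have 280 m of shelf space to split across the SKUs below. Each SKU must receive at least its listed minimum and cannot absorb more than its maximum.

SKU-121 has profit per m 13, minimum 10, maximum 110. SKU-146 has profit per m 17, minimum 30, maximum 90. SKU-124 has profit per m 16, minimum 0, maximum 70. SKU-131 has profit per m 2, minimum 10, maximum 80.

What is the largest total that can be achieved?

4100

Meeting every minimum uses 10+30+0+10 = 50 m, leaving 230.
Rank by profit per m: SKU-146 17 > SKU-124 16 > SKU-121 13 > SKU-131 2.
Give SKU-146 60 more to hit its cap of 90 → 170 left.
SKU-124 takes 70 more to reach its cap of 70 → 100 left.
SKU-121 takes 100 more to reach its cap of 110 → 0 left.
Total = 13×110 + 17×90 + 16×70 + 2×10 = 4100.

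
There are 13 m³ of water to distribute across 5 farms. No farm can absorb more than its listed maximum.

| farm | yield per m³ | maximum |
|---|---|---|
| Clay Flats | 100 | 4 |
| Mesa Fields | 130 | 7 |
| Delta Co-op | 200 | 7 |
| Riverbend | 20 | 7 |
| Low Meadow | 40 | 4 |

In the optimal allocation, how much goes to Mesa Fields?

Highest yield per m³ first: Delta Co-op 200 > Mesa Fields 130 > Clay Flats 100 > Low Meadow 40 > Riverbend 20.
Give Delta Co-op 7 to hit its cap of 7 → 6 left.
Mesa Fields has room for 7 but only 6 remain, so it gets 6.

6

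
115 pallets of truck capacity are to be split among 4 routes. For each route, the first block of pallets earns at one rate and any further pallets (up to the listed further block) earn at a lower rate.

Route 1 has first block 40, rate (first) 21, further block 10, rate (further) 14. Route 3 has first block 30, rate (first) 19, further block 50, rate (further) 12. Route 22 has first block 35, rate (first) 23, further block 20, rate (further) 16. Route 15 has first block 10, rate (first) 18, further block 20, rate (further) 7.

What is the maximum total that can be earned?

2395

Order all 8 blocks by rate: Route 22/first 23 > Route 1/first 21 > Route 3/first 19 > Route 15/first 18 > Route 22/second 16 > Route 1/second 14 > Route 3/second 12 > Route 15/second 7.
Fill Route 22 first block (35 at 23) → 80 left.
Route 1 first at 21: fill all 40 → 40 left.
Route 3 first at 19: fill all 30 → 10 left.
Route 15 first at 18: fill all 10 → 0 left.
Total = 23×35 + 21×40 + 19×30 + 18×10 = 2395.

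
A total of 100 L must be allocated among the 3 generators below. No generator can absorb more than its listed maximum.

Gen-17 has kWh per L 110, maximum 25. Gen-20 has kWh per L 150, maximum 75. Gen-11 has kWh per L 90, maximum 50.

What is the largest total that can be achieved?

14000

Highest kWh per L first: Gen-20 150 > Gen-17 110 > Gen-11 90.
Gen-20: +75 to 75 (cap) ; 25 left.
Gen-17 takes 25 to reach its cap of 25 ; 0 left.
Total = 110×25 + 150×75 = 14000.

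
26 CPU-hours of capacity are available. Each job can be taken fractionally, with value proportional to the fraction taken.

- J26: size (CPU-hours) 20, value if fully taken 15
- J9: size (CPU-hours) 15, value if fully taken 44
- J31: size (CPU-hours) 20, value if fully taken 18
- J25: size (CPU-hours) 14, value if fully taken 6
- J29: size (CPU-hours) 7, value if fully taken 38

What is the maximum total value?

85.6

Rank by value-to-size ratio: J29 38/7≈5.43, J9 44/15≈2.93, J31 18/20≈0.9, J26 15/20≈0.75, J25 6/14≈0.429.
Take all of J29 (7 CPU-hours, value 38) — 19 CPU-hours left.
Take all of J9 (15 CPU-hours, value 44) — 4 CPU-hours left.
4 CPU-hours left: a 4/20 share of J31 gives 18×4/20 = 3.6.
Total value = 85.6.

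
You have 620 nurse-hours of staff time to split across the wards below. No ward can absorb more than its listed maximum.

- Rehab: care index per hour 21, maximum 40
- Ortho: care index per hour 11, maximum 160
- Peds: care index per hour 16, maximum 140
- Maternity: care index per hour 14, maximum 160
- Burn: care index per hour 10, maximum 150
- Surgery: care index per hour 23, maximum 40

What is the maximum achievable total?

8800

Rank by care index per hour: Surgery 23 > Rehab 21 > Peds 16 > Maternity 14 > Ortho 11 > Burn 10.
Give Surgery 40 to hit its cap of 40 ; 580 left.
Give Rehab 40 to hit its cap of 40 ; 540 left.
Give Peds 140 to hit its cap of 140 ; 400 left.
Give Maternity 160 to hit its cap of 160 ; 240 left.
Give Ortho 160 to hit its cap of 160 ; 80 left.
Burn: +80 (room for 150) → 80. Pool exhausted.
Total = 21×40 + 11×160 + 16×140 + 14×160 + 10×80 + 23×40 = 8800.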